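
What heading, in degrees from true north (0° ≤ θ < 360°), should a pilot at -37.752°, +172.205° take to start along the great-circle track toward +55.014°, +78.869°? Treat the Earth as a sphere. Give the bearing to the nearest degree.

Δλ = 78.869 − 172.205 = -93.336°.
θ = atan2( sin Δλ · cos φ₂ , cos φ₁ · sin φ₂ − sin φ₁ · cos φ₂ · cos Δλ )
  = atan2(-0.57240, 0.62736) = -42.377° → normalised to [0°, 360°): 317.623°.

318°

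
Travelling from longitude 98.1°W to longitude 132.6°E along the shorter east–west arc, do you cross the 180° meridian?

Naïve |132.6 − -98.1| = 230.7° > 180°, so the shorter arc goes the other way round — across 180°.
Signed shortest Δλ = ((132.6 − -98.1 + 180) mod 360) − 180 = -129.3°.
Going west by 129.3° from -98.1° passes through 180° before reaching +132.6°.

Yes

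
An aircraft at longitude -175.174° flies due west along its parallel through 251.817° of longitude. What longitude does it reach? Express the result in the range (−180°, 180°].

-66.991°

Start at -175.174°; shift −251.817° → -426.991°.
-426.991° lies outside (−180°, 180°]; add 360° → -66.991°.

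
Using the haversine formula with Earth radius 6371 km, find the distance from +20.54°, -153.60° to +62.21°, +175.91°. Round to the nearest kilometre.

Δλ = 175.91 − -153.60 = 329.51°; wrapped into (−180°, 180°]: -30.49°.
Δφ = 62.21 − 20.54 = 41.67°.
a = sin²(Δφ/2) + cos φ₁ · cos φ₂ · sin²(Δλ/2) = 0.156693.
c = 2·atan2(√a, √(1−a)) = 0.81398 rad → d = 6371·c ≈ 5185.84 km.

5186 km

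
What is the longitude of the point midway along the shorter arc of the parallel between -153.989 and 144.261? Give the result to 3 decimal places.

Signed shortest Δλ from -153.989° to +144.261° is -61.750°.
Midpoint longitude = -153.989° + (-61.750°)/2 = -153.989° − 30.875° = -184.864°.
Normalise into (−180°, 180°]: +175.136°.
(The naïve average (-153.989 + +144.261)/2 = -4.864° is on the wrong side of the globe.)

+175.136°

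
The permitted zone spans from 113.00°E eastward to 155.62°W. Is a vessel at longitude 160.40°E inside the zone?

Yes

Band width going east from +113.00° to -155.62°: ((-155.62 − 113.00) mod 360) = 91.38°.
Offset of +160.40° east of the west edge: ((160.40 − 113.00) mod 360) = 47.40°.
47.40° ≤ 91.38° ⇒ inside.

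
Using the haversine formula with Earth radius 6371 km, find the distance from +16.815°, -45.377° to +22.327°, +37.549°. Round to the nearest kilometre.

8601 km

Δλ = 37.549 − -45.377 = 82.926°.
Δφ = 22.327 − 16.815 = 5.512°.
a = sin²(Δφ/2) + cos φ₁ · cos φ₂ · sin²(Δλ/2) = 0.390528.
c = 2·atan2(√a, √(1−a)) = 1.35006 rad → d = 6371·c ≈ 8601.26 km.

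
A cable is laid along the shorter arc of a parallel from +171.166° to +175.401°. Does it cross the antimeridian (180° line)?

Signed shortest Δλ = ((175.401 − 171.166 + 180) mod 360) − 180 = 4.235°.
Going east by 4.235° from +171.166° reaches +175.401° without touching 180°.

No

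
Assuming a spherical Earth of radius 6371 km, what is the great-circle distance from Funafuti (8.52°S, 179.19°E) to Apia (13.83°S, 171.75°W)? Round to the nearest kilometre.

Δλ = -171.75 − 179.19 = -350.94°; wrapped into (−180°, 180°]: 9.06°.
Δφ = -13.83 − -8.52 = -5.31°.
a = sin²(Δφ/2) + cos φ₁ · cos φ₂ · sin²(Δλ/2) = 0.008136.
c = 2·atan2(√a, √(1−a)) = 0.18065 rad → d = 6371·c ≈ 1150.89 km.

1151 km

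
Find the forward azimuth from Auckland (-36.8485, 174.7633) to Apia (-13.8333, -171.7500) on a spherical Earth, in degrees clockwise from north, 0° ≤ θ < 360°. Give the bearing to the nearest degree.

Δλ = -171.7500 − 174.7633 = -346.5133°; wrapped into (−180°, 180°]: 13.4867°.
θ = atan2( sin Δλ · cos φ₂ , cos φ₁ · sin φ₂ − sin φ₁ · cos φ₂ · cos Δλ )
  = atan2(0.22646, 0.37492) = 31.133° → normalised to [0°, 360°): 31.133°.

31°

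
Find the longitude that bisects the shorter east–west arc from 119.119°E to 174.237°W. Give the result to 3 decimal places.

152.441°E

Signed shortest Δλ from +119.119° to -174.237° is +66.644°.
Midpoint longitude = +119.119° + (+66.644°)/2 = +119.119° + 33.322° = +152.441°.
(The naïve average (+119.119 + -174.237)/2 = -27.559° is on the wrong side of the globe.)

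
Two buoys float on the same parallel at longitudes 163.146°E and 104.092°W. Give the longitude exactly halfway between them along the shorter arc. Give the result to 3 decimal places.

150.473°W

Signed shortest Δλ from +163.146° to -104.092° is +92.762°.
Midpoint longitude = +163.146° + (+92.762°)/2 = +163.146° + 46.381° = +209.527°.
Normalise into (−180°, 180°]: -150.473°.
(The naïve average (+163.146 + -104.092)/2 = 29.527° is on the wrong side of the globe.)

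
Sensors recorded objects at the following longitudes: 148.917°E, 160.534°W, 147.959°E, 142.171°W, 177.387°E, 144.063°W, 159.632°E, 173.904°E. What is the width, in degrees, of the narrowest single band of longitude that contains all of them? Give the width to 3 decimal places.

69.870°

Sort the longitudes: -160.534°, -144.063°, -142.171°, +147.959°, +148.917°, +159.632°, +173.904°, +177.387°.
Eastward gaps between consecutive values (wrapping around): 16.471°, 1.892°, 290.130°, 0.958°, 10.715°, 14.272°, 3.483°, 22.079°.
Largest gap = 290.130° ⇒ minimal covering band is its complement: 360° − 290.130° = 69.870°.
Band runs from +147.959° eastward to -142.171°, crossing the antimeridian.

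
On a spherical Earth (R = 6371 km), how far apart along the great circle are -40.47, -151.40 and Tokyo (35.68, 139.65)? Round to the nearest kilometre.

11009 km

Δλ = 139.65 − -151.40 = 291.05°; wrapped into (−180°, 180°]: -68.95°.
Δφ = 35.68 − -40.47 = 76.15°.
a = sin²(Δφ/2) + cos φ₁ · cos φ₂ · sin²(Δλ/2) = 0.578304.
c = 2·atan2(√a, √(1−a)) = 1.72805 rad → d = 6371·c ≈ 11009.42 km.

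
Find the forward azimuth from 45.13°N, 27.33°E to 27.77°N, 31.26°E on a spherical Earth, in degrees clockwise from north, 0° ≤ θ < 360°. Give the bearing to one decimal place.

168.5°

Δλ = 31.26 − 27.33 = 3.93°.
θ = atan2( sin Δλ · cos φ₂ , cos φ₁ · sin φ₂ − sin φ₁ · cos φ₂ · cos Δλ )
  = atan2(0.06064, -0.29690) = 168.456° → normalised to [0°, 360°): 168.456°.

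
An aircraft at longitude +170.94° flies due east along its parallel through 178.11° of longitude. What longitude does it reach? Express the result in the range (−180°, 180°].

Start at +170.94°; shift +178.11° → +349.05°.
+349.05° lies outside (−180°, 180°]; subtract 360° → -10.95°.

-10.95°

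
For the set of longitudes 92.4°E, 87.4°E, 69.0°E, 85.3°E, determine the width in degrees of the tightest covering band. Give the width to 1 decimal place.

23.4°

Sort the longitudes: +69.0°, +85.3°, +87.4°, +92.4°.
Eastward gaps between consecutive values (wrapping around): 16.3°, 2.1°, 5.0°, 336.6°.
Largest gap = 336.6° ⇒ minimal covering band is its complement: 360° − 336.6° = 23.4°.
Band runs from +69.0° eastward to +92.4°.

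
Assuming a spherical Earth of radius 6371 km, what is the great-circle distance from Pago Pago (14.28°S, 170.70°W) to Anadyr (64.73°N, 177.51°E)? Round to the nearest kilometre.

Δλ = 177.51 − -170.70 = 348.21°; wrapped into (−180°, 180°]: -11.79°.
Δφ = 64.73 − -14.28 = 79.01°.
a = sin²(Δφ/2) + cos φ₁ · cos φ₂ · sin²(Δλ/2) = 0.409045.
c = 2·atan2(√a, √(1−a)) = 1.38787 rad → d = 6371·c ≈ 8842.11 km.

8842 km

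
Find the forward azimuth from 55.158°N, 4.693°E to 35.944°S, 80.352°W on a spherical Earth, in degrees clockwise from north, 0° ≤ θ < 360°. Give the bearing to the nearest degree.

Δλ = -80.352 − 4.693 = -85.045°.
θ = atan2( sin Δλ · cos φ₂ , cos φ₁ · sin φ₂ − sin φ₁ · cos φ₂ · cos Δλ )
  = atan2(-0.80657, -0.39275) = -115.963° → normalised to [0°, 360°): 244.037°.

244°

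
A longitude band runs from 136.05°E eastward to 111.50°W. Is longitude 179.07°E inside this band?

Band width going east from +136.05° to -111.50°: ((-111.50 − 136.05) mod 360) = 112.45°.
Offset of +179.07° east of the west edge: ((179.07 − 136.05) mod 360) = 43.02°.
43.02° ≤ 112.45° ⇒ inside.

Yes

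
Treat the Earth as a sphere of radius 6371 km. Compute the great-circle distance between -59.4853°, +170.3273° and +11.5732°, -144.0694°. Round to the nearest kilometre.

Δλ = -144.0694 − 170.3273 = -314.3967°; wrapped into (−180°, 180°]: 45.6033°.
Δφ = 11.5732 − -59.4853 = 71.0585°.
a = sin²(Δφ/2) + cos φ₁ · cos φ₂ · sin²(Δλ/2) = 0.412408.
c = 2·atan2(√a, √(1−a)) = 1.39470 rad → d = 6371·c ≈ 8885.66 km.

8886 km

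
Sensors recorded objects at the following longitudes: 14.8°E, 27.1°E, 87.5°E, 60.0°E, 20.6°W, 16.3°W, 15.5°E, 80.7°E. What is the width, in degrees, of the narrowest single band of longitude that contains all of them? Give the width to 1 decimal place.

Sort the longitudes: -20.6°, -16.3°, +14.8°, +15.5°, +27.1°, +60.0°, +80.7°, +87.5°.
Eastward gaps between consecutive values (wrapping around): 4.3°, 31.1°, 0.7°, 11.6°, 32.9°, 20.7°, 6.8°, 251.9°.
Largest gap = 251.9° ⇒ minimal covering band is its complement: 360° − 251.9° = 108.1°.
Band runs from -20.6° eastward to +87.5°.

108.1°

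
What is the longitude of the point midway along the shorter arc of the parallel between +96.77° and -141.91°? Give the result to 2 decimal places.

Signed shortest Δλ from +96.77° to -141.91° is +121.32°.
Midpoint longitude = +96.77° + (+121.32°)/2 = +96.77° + 60.66° = +157.43°.
(The naïve average (+96.77 + -141.91)/2 = -22.57° is on the wrong side of the globe.)

+157.43°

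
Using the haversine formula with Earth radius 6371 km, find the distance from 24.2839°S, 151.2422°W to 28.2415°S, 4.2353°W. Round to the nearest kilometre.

Δλ = -4.2353 − -151.2422 = 147.0069°.
Δφ = -28.2415 − -24.2839 = -3.9576°.
a = sin²(Δφ/2) + cos φ₁ · cos φ₂ · sin²(Δλ/2) = 0.739456.
c = 2·atan2(√a, √(1−a)) = 2.07021 rad → d = 6371·c ≈ 13189.32 km.

13189 km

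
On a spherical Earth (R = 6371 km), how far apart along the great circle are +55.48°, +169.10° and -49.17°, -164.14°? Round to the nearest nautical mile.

6425 nmi

Δλ = -164.14 − 169.10 = -333.24°; wrapped into (−180°, 180°]: 26.76°.
Δφ = -49.17 − 55.48 = -104.65°.
a = sin²(Δφ/2) + cos φ₁ · cos φ₂ · sin²(Δλ/2) = 0.646298.
c = 2·atan2(√a, √(1−a)) = 1.86774 rad → d = 6371·c ≈ 11899.35 km ≈ 6425.13 nmi.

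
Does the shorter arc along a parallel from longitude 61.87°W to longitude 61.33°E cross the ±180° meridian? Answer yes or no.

Signed shortest Δλ = ((61.33 − -61.87 + 180) mod 360) − 180 = 123.2°.
Going east by 123.2° from -61.87° reaches +61.33° without touching 180°.

No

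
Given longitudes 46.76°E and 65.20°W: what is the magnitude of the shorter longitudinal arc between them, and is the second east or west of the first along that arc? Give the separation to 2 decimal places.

111.96° west

Raw difference: -65.20 − 46.76 = -111.96°.
Normalise into (−180°, 180°]: -111.96° stays -111.96°.
Negative ⇒ the second point lies to the west; separation 111.96°.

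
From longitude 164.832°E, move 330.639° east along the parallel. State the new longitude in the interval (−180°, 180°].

135.471°E

Start at +164.832°; shift +330.639° → +495.471°.
+495.471° lies outside (−180°, 180°]; subtract 360° → +135.471°.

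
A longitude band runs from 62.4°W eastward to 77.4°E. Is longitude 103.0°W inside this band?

No

Band width going east from -62.4° to +77.4°: ((77.4 − -62.4) mod 360) = 139.8°.
Offset of -103.0° east of the west edge: ((-103.0 − -62.4) mod 360) = 319.4°.
319.4° > 139.8° ⇒ outside.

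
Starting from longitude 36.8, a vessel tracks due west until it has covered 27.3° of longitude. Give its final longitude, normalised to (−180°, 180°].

Start at +36.8°; shift −27.3° → +9.5°.
+9.5° already lies in (−180°, 180°].

+9.5°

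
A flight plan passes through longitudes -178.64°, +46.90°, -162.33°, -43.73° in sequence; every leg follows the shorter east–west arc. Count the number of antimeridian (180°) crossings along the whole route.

2

Leg 1: -178.64° → +46.90°, shortest Δλ = -134.46° (west) — crosses 180°.
Leg 2: +46.90° → -162.33°, shortest Δλ = 150.77° (east) — crosses 180°.
Leg 3: -162.33° → -43.73°, shortest Δλ = 118.6° (east) — does not cross 180°.
Total crossings: 2.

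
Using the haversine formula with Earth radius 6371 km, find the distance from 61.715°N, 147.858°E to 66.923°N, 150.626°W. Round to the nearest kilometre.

2892 km

Δλ = -150.626 − 147.858 = -298.484°; wrapped into (−180°, 180°]: 61.516°.
Δφ = 66.923 − 61.715 = 5.208°.
a = sin²(Δφ/2) + cos φ₁ · cos φ₂ · sin²(Δλ/2) = 0.050642.
c = 2·atan2(√a, √(1−a)) = 0.45397 rad → d = 6371·c ≈ 2892.21 km.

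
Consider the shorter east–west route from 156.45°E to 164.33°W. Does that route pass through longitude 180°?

Yes

Naïve |-164.33 − 156.45| = 320.78° > 180°, so the shorter arc goes the other way round — across 180°.
Signed shortest Δλ = ((-164.33 − 156.45 + 180) mod 360) − 180 = 39.22°.
Going east by 39.22° from +156.45° passes through 180° before reaching -164.33°.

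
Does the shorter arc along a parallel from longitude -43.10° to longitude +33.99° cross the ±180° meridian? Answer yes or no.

No

Signed shortest Δλ = ((33.99 − -43.10 + 180) mod 360) − 180 = 77.09°.
Going east by 77.09° from -43.10° reaches +33.99° without touching 180°.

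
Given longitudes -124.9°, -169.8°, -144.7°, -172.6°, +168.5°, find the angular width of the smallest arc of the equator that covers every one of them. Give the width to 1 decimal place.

Sort the longitudes: -172.6°, -169.8°, -144.7°, -124.9°, +168.5°.
Eastward gaps between consecutive values (wrapping around): 2.8°, 25.1°, 19.8°, 293.4°, 18.9°.
Largest gap = 293.4° ⇒ minimal covering band is its complement: 360° − 293.4° = 66.6°.
Band runs from +168.5° eastward to -124.9°, crossing the antimeridian.

66.6°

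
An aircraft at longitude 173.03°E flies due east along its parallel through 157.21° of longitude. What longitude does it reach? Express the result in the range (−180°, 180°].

29.76°W

Start at +173.03°; shift +157.21° → +330.24°.
+330.24° lies outside (−180°, 180°]; subtract 360° → -29.76°.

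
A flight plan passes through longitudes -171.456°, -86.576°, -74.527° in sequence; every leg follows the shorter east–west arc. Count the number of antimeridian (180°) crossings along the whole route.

0

Leg 1: -171.456° → -86.576°, shortest Δλ = 84.88° (east) — does not cross 180°.
Leg 2: -86.576° → -74.527°, shortest Δλ = 12.049° (east) — does not cross 180°.
Total crossings: 0.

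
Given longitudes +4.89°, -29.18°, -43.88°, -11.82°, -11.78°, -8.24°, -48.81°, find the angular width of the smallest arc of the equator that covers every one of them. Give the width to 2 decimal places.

53.70°

Sort the longitudes: -48.81°, -43.88°, -29.18°, -11.82°, -11.78°, -8.24°, +4.89°.
Eastward gaps between consecutive values (wrapping around): 4.93°, 14.70°, 17.36°, 0.04°, 3.54°, 13.13°, 306.30°.
Largest gap = 306.30° ⇒ minimal covering band is its complement: 360° − 306.30° = 53.70°.
Band runs from -48.81° eastward to +4.89°.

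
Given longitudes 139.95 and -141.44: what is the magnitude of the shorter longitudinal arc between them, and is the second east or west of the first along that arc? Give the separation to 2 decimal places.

78.61° east

Raw difference: -141.44 − 139.95 = -281.39°.
Normalise into (−180°, 180°]: -281.39° + 360° = 78.61°.
Positive ⇒ the second point lies to the east; separation 78.61°.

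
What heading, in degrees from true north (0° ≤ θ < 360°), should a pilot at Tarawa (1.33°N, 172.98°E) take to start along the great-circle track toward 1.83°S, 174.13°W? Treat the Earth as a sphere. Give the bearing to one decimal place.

Δλ = -174.13 − 172.98 = -347.11°; wrapped into (−180°, 180°]: 12.89°.
θ = atan2( sin Δλ · cos φ₂ , cos φ₁ · sin φ₂ − sin φ₁ · cos φ₂ · cos Δλ )
  = atan2(0.22297, -0.05454) = 103.745° → normalised to [0°, 360°): 103.745°.

103.7°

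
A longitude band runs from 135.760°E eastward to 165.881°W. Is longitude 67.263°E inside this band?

Band width going east from +135.760° to -165.881°: ((-165.881 − 135.760) mod 360) = 58.359°.
Offset of +67.263° east of the west edge: ((67.263 − 135.760) mod 360) = 291.503°.
291.503° > 58.359° ⇒ outside.

No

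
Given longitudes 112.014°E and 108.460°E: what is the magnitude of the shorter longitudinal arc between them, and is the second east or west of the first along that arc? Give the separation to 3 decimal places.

3.554° west

Raw difference: 108.460 − 112.014 = -3.554°.
Normalise into (−180°, 180°]: -3.554° stays -3.554°.
Negative ⇒ the second point lies to the west; separation 3.554°.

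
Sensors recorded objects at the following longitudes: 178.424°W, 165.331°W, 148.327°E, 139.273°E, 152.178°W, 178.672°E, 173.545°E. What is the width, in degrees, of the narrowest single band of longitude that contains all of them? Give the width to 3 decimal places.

Sort the longitudes: -178.424°, -165.331°, -152.178°, +139.273°, +148.327°, +173.545°, +178.672°.
Eastward gaps between consecutive values (wrapping around): 13.093°, 13.153°, 291.451°, 9.054°, 25.218°, 5.127°, 2.904°.
Largest gap = 291.451° ⇒ minimal covering band is its complement: 360° − 291.451° = 68.549°.
Band runs from +139.273° eastward to -152.178°, crossing the antimeridian.

68.549°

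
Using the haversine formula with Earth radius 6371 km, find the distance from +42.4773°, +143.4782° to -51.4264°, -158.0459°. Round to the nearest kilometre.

Δλ = -158.0459 − 143.4782 = -301.5241°; wrapped into (−180°, 180°]: 58.4759°.
Δφ = -51.4264 − 42.4773 = -93.9037°.
a = sin²(Δφ/2) + cos φ₁ · cos φ₂ · sin²(Δλ/2) = 0.643753.
c = 2·atan2(√a, √(1−a)) = 1.86242 rad → d = 6371·c ≈ 11865.46 km.

11865 km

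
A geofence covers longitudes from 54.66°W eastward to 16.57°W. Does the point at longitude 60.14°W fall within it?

Band width going east from -54.66° to -16.57°: ((-16.57 − -54.66) mod 360) = 38.09°.
Offset of -60.14° east of the west edge: ((-60.14 − -54.66) mod 360) = 354.52°.
354.52° > 38.09° ⇒ outside.

No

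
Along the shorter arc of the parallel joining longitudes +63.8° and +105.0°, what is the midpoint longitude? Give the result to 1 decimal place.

+84.4°

Signed shortest Δλ from +63.8° to +105.0° is +41.2°.
Midpoint longitude = +63.8° + (+41.2°)/2 = +63.8° + 20.6° = +84.4°.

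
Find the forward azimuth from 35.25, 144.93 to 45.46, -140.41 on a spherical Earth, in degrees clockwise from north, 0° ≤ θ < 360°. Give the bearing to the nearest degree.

Δλ = -140.41 − 144.93 = -285.34°; wrapped into (−180°, 180°]: 74.66°.
θ = atan2( sin Δλ · cos φ₂ , cos φ₁ · sin φ₂ − sin φ₁ · cos φ₂ · cos Δλ )
  = atan2(0.67642, 0.47498) = 54.924° → normalised to [0°, 360°): 54.924°.

55°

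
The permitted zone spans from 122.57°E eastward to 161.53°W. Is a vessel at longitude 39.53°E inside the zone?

No

Band width going east from +122.57° to -161.53°: ((-161.53 − 122.57) mod 360) = 75.90°.
Offset of +39.53° east of the west edge: ((39.53 − 122.57) mod 360) = 276.96°.
276.96° > 75.90° ⇒ outside.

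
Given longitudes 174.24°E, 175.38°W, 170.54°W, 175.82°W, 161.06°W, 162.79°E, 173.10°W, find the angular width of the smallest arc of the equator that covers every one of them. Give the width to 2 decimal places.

Sort the longitudes: -175.82°, -175.38°, -173.10°, -170.54°, -161.06°, +162.79°, +174.24°.
Eastward gaps between consecutive values (wrapping around): 0.44°, 2.28°, 2.56°, 9.48°, 323.85°, 11.45°, 9.94°.
Largest gap = 323.85° ⇒ minimal covering band is its complement: 360° − 323.85° = 36.15°.
Band runs from +162.79° eastward to -161.06°, crossing the antimeridian.

36.15°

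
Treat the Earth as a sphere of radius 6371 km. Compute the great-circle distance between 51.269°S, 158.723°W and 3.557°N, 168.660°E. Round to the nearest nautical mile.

3691 nmi

Δλ = 168.660 − -158.723 = 327.383°; wrapped into (−180°, 180°]: -32.617°.
Δφ = 3.557 − -51.269 = 54.826°.
a = sin²(Δφ/2) + cos φ₁ · cos φ₂ · sin²(Δλ/2) = 0.261210.
c = 2·atan2(√a, √(1−a)) = 1.07290 rad → d = 6371·c ≈ 6835.44 km ≈ 3690.84 nmi.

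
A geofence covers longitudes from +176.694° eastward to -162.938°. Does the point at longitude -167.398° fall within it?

Band width going east from +176.694° to -162.938°: ((-162.938 − 176.694) mod 360) = 20.368°.
Offset of -167.398° east of the west edge: ((-167.398 − 176.694) mod 360) = 15.908°.
15.908° ≤ 20.368° ⇒ inside.

Yes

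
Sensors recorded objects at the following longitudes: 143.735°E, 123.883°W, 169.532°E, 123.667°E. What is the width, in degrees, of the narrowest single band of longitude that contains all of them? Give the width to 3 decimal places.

Sort the longitudes: -123.883°, +123.667°, +143.735°, +169.532°.
Eastward gaps between consecutive values (wrapping around): 247.550°, 20.068°, 25.797°, 66.585°.
Largest gap = 247.550° ⇒ minimal covering band is its complement: 360° − 247.550° = 112.450°.
Band runs from +123.667° eastward to -123.883°, crossing the antimeridian.

112.450°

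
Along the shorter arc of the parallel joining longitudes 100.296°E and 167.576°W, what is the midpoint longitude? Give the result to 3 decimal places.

Signed shortest Δλ from +100.296° to -167.576° is +92.128°.
Midpoint longitude = +100.296° + (+92.128°)/2 = +100.296° + 46.064° = +146.360°.
(The naïve average (+100.296 + -167.576)/2 = -33.64° is on the wrong side of the globe.)

146.360°E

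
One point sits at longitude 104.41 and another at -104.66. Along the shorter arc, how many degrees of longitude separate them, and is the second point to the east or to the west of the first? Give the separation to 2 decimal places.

Raw difference: -104.66 − 104.41 = -209.07°.
Normalise into (−180°, 180°]: -209.07° + 360° = 150.93°.
Positive ⇒ the second point lies to the east; separation 150.93°.

150.93° east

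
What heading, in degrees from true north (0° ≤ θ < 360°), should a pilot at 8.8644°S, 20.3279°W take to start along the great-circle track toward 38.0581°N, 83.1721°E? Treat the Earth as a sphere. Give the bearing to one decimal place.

Δλ = 83.1721 − -20.3279 = 103.5000°.
θ = atan2( sin Δλ · cos φ₂ , cos φ₁ · sin φ₂ − sin φ₁ · cos φ₂ · cos Δλ )
  = atan2(0.76563, 0.58077) = 52.818° → normalised to [0°, 360°): 52.818°.

52.8°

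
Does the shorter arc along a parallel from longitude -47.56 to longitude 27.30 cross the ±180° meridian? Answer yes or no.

No

Signed shortest Δλ = ((27.30 − -47.56 + 180) mod 360) − 180 = 74.86°.
Going east by 74.86° from -47.56° reaches +27.30° without touching 180°.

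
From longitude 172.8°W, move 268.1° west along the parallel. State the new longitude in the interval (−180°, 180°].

Start at -172.8°; shift −268.1° → -440.9°.
-440.9° lies outside (−180°, 180°]; add 360° → -80.9°.

80.9°W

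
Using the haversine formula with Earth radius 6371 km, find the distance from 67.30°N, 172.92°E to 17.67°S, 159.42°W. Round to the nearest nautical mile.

Δλ = -159.42 − 172.92 = -332.34°; wrapped into (−180°, 180°]: 27.66°.
Δφ = -17.67 − 67.30 = -84.97°.
a = sin²(Δφ/2) + cos φ₁ · cos φ₂ · sin²(Δλ/2) = 0.477172.
c = 2·atan2(√a, √(1−a)) = 1.52512 rad → d = 6371·c ≈ 9716.57 km ≈ 5246.53 nmi.

5247 nmi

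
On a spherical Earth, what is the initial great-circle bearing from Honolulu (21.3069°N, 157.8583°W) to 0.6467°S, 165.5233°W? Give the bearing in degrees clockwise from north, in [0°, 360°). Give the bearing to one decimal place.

199.8°

Δλ = -165.5233 − -157.8583 = -7.6650°.
θ = atan2( sin Δλ · cos φ₂ , cos φ₁ · sin φ₂ − sin φ₁ · cos φ₂ · cos Δλ )
  = atan2(-0.13337, -0.37061) = -160.208° → normalised to [0°, 360°): 199.792°.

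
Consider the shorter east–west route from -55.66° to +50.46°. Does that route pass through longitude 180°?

No

Signed shortest Δλ = ((50.46 − -55.66 + 180) mod 360) − 180 = 106.12°.
Going east by 106.12° from -55.66° reaches +50.46° without touching 180°.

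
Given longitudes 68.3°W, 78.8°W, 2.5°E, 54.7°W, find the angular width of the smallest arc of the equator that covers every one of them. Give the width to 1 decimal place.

Sort the longitudes: -78.8°, -68.3°, -54.7°, +2.5°.
Eastward gaps between consecutive values (wrapping around): 10.5°, 13.6°, 57.2°, 278.7°.
Largest gap = 278.7° ⇒ minimal covering band is its complement: 360° − 278.7° = 81.3°.
Band runs from -78.8° eastward to +2.5°.

81.3°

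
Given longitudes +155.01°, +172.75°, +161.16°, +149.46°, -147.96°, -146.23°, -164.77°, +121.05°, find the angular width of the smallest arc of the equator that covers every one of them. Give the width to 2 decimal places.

92.72°

Sort the longitudes: -164.77°, -147.96°, -146.23°, +121.05°, +149.46°, +155.01°, +161.16°, +172.75°.
Eastward gaps between consecutive values (wrapping around): 16.81°, 1.73°, 267.28°, 28.41°, 5.55°, 6.15°, 11.59°, 22.48°.
Largest gap = 267.28° ⇒ minimal covering band is its complement: 360° − 267.28° = 92.72°.
Band runs from +121.05° eastward to -146.23°, crossing the antimeridian.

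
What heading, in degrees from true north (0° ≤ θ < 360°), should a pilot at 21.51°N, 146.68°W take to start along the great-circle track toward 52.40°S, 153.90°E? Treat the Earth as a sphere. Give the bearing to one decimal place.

211.7°

Δλ = 153.90 − -146.68 = 300.58°; wrapped into (−180°, 180°]: -59.42°.
θ = atan2( sin Δλ · cos φ₂ , cos φ₁ · sin φ₂ − sin φ₁ · cos φ₂ · cos Δλ )
  = atan2(-0.52529, -0.85092) = -148.312° → normalised to [0°, 360°): 211.688°.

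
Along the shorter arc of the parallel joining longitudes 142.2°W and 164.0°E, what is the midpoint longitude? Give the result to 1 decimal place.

Signed shortest Δλ from -142.2° to +164.0° is -53.8°.
Midpoint longitude = -142.2° + (-53.8°)/2 = -142.2° − 26.9° = -169.1°.
(The naïve average (-142.2 + +164.0)/2 = 10.9° is on the wrong side of the globe.)

169.1°W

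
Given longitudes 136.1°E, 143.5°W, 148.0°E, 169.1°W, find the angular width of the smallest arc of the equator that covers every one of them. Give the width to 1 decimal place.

80.4°

Sort the longitudes: -169.1°, -143.5°, +136.1°, +148.0°.
Eastward gaps between consecutive values (wrapping around): 25.6°, 279.6°, 11.9°, 42.9°.
Largest gap = 279.6° ⇒ minimal covering band is its complement: 360° − 279.6° = 80.4°.
Band runs from +136.1° eastward to -143.5°, crossing the antimeridian.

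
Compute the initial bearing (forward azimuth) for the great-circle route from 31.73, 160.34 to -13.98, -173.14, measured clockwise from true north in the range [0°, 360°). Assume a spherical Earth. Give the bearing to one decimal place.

146.8°

Δλ = -173.14 − 160.34 = -333.48°; wrapped into (−180°, 180°]: 26.52°.
θ = atan2( sin Δλ · cos φ₂ , cos φ₁ · sin φ₂ − sin φ₁ · cos φ₂ · cos Δλ )
  = atan2(0.43328, -0.66212) = 146.800° → normalised to [0°, 360°): 146.800°.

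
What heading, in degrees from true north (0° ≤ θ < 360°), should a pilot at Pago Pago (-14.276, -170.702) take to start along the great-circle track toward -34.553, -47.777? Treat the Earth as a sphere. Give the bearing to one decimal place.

133.7°

Δλ = -47.777 − -170.702 = 122.925°.
θ = atan2( sin Δλ · cos φ₂ , cos φ₁ · sin φ₂ − sin φ₁ · cos φ₂ · cos Δλ )
  = atan2(0.69132, -0.66004) = 133.674° → normalised to [0°, 360°): 133.674°.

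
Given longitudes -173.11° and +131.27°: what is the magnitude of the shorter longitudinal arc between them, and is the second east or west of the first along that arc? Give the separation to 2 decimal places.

Raw difference: 131.27 − -173.11 = 304.38°.
Normalise into (−180°, 180°]: 304.38° − 360° = -55.62°.
Negative ⇒ the second point lies to the west; separation 55.62°.

55.62° west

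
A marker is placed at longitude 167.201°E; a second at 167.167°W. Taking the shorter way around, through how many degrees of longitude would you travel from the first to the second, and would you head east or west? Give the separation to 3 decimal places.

Raw difference: -167.167 − 167.201 = -334.368°.
Normalise into (−180°, 180°]: -334.368° + 360° = 25.632°.
Positive ⇒ the second point lies to the east; separation 25.632°.

25.632° east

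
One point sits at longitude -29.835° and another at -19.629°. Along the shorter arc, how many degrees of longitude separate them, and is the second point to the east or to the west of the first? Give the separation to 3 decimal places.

10.206° east

Raw difference: -19.629 − -29.835 = 10.206°.
Normalise into (−180°, 180°]: 10.206° stays 10.206°.
Positive ⇒ the second point lies to the east; separation 10.206°.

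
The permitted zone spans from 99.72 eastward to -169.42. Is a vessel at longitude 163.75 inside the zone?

Band width going east from +99.72° to -169.42°: ((-169.42 − 99.72) mod 360) = 90.86°.
Offset of +163.75° east of the west edge: ((163.75 − 99.72) mod 360) = 64.03°.
64.03° ≤ 90.86° ⇒ inside.

Yes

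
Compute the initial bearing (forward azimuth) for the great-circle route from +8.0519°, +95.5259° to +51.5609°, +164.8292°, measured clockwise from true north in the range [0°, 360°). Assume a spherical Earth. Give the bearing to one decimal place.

38.0°

Δλ = 164.8292 − 95.5259 = 69.3033°.
θ = atan2( sin Δλ · cos φ₂ , cos φ₁ · sin φ₂ − sin φ₁ · cos φ₂ · cos Δλ )
  = atan2(0.58156, 0.74477) = 37.985° → normalised to [0°, 360°): 37.985°.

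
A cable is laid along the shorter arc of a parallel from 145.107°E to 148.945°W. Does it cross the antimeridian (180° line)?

Yes

Naïve |-148.945 − 145.107| = 294.052° > 180°, so the shorter arc goes the other way round — across 180°.
Signed shortest Δλ = ((-148.945 − 145.107 + 180) mod 360) − 180 = 65.948°.
Going east by 65.948° from +145.107° passes through 180° before reaching -148.945°.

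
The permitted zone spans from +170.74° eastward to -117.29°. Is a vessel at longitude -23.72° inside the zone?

No

Band width going east from +170.74° to -117.29°: ((-117.29 − 170.74) mod 360) = 71.97°.
Offset of -23.72° east of the west edge: ((-23.72 − 170.74) mod 360) = 165.54°.
165.54° > 71.97° ⇒ outside.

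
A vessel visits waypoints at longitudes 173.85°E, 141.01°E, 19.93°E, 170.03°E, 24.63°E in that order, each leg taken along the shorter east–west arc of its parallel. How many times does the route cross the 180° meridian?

Leg 1: +173.85° → +141.01°, shortest Δλ = -32.84° (west) — does not cross 180°.
Leg 2: +141.01° → +19.93°, shortest Δλ = -121.08° (west) — does not cross 180°.
Leg 3: +19.93° → +170.03°, shortest Δλ = 150.1° (east) — does not cross 180°.
Leg 4: +170.03° → +24.63°, shortest Δλ = -145.4° (west) — does not cross 180°.
Total crossings: 0.

0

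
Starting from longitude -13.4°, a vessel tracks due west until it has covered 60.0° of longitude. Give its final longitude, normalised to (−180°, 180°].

Start at -13.4°; shift −60.0° → -73.4°.
-73.4° already lies in (−180°, 180°].

-73.4°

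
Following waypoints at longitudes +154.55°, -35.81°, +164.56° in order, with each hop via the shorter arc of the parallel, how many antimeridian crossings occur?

2

Leg 1: +154.55° → -35.81°, shortest Δλ = 169.64° (east) — crosses 180°.
Leg 2: -35.81° → +164.56°, shortest Δλ = -159.63° (west) — crosses 180°.
Total crossings: 2.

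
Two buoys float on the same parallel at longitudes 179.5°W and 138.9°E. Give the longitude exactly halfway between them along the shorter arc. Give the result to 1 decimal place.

Signed shortest Δλ from -179.5° to +138.9° is -41.6°.
Midpoint longitude = -179.5° + (-41.6°)/2 = -179.5° − 20.8° = -200.3°.
Normalise into (−180°, 180°]: +159.7°.
(The naïve average (-179.5 + +138.9)/2 = -20.3° is on the wrong side of the globe.)

159.7°E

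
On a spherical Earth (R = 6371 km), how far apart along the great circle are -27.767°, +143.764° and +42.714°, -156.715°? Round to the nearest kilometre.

Δλ = -156.715 − 143.764 = -300.479°; wrapped into (−180°, 180°]: 59.521°.
Δφ = 42.714 − -27.767 = 70.481°.
a = sin²(Δφ/2) + cos φ₁ · cos φ₂ · sin²(Δλ/2) = 0.493128.
c = 2·atan2(√a, √(1−a)) = 1.55705 rad → d = 6371·c ≈ 9919.98 km.

9920 km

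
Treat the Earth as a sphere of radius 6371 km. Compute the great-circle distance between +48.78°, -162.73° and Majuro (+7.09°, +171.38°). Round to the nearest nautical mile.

Δλ = 171.38 − -162.73 = 334.11°; wrapped into (−180°, 180°]: -25.89°.
Δφ = 7.09 − 48.78 = -41.69°.
a = sin²(Δφ/2) + cos φ₁ · cos φ₂ · sin²(Δλ/2) = 0.159438.
c = 2·atan2(√a, √(1−a)) = 0.82150 rad → d = 6371·c ≈ 5233.78 km ≈ 2826.01 nmi.

2826 nmi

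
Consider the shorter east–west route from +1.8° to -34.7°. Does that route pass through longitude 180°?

Signed shortest Δλ = ((-34.7 − 1.8 + 180) mod 360) − 180 = -36.5°.
Going west by 36.5° from +1.8° reaches -34.7° without touching 180°.

No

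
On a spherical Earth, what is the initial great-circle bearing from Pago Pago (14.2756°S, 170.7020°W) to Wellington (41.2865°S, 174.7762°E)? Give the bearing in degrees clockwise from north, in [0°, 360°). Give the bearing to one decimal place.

Δλ = 174.7762 − -170.7020 = 345.4782°; wrapped into (−180°, 180°]: -14.5218°.
θ = atan2( sin Δλ · cos φ₂ , cos φ₁ · sin φ₂ − sin φ₁ · cos φ₂ · cos Δλ )
  = atan2(-0.18842, -0.46008) = -157.729° → normalised to [0°, 360°): 202.271°.

202.3°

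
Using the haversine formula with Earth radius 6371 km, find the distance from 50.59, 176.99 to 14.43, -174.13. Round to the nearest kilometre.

4100 km

Δλ = -174.13 − 176.99 = -351.12°; wrapped into (−180°, 180°]: 8.88°.
Δφ = 14.43 − 50.59 = -36.16°.
a = sin²(Δφ/2) + cos φ₁ · cos φ₂ · sin²(Δλ/2) = 0.099999.
c = 2·atan2(√a, √(1−a)) = 0.64350 rad → d = 6371·c ≈ 4099.71 km.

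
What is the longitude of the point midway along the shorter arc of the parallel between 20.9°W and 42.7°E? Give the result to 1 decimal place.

10.9°E

Signed shortest Δλ from -20.9° to +42.7° is +63.6°.
Midpoint longitude = -20.9° + (+63.6°)/2 = -20.9° + 31.8° = +10.9°.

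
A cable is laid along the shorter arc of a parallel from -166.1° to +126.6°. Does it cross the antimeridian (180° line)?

Yes

Naïve |126.6 − -166.1| = 292.7° > 180°, so the shorter arc goes the other way round — across 180°.
Signed shortest Δλ = ((126.6 − -166.1 + 180) mod 360) − 180 = -67.3°.
Going west by 67.3° from -166.1° passes through 180° before reaching +126.6°.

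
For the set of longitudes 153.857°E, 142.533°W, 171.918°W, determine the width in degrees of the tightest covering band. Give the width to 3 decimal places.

63.610°

Sort the longitudes: -171.918°, -142.533°, +153.857°.
Eastward gaps between consecutive values (wrapping around): 29.385°, 296.390°, 34.225°.
Largest gap = 296.390° ⇒ minimal covering band is its complement: 360° − 296.390° = 63.610°.
Band runs from +153.857° eastward to -142.533°, crossing the antimeridian.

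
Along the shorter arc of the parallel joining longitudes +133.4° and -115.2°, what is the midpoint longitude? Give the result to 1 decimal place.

Signed shortest Δλ from +133.4° to -115.2° is +111.4°.
Midpoint longitude = +133.4° + (+111.4°)/2 = +133.4° + 55.7° = +189.1°.
Normalise into (−180°, 180°]: -170.9°.
(The naïve average (+133.4 + -115.2)/2 = 9.1° is on the wrong side of the globe.)

-170.9°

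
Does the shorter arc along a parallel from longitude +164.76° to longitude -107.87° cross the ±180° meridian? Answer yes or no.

Yes

Naïve |-107.87 − 164.76| = 272.63° > 180°, so the shorter arc goes the other way round — across 180°.
Signed shortest Δλ = ((-107.87 − 164.76 + 180) mod 360) − 180 = 87.37°.
Going east by 87.37° from +164.76° passes through 180° before reaching -107.87°.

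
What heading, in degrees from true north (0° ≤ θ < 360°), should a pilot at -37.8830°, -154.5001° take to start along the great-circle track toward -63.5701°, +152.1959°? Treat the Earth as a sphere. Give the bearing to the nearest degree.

Δλ = 152.1959 − -154.5001 = 306.6960°; wrapped into (−180°, 180°]: -53.3040°.
θ = atan2( sin Δλ · cos φ₂ , cos φ₁ · sin φ₂ − sin φ₁ · cos φ₂ · cos Δλ )
  = atan2(-0.35689, -0.54345) = -146.706° → normalised to [0°, 360°): 213.294°.

213°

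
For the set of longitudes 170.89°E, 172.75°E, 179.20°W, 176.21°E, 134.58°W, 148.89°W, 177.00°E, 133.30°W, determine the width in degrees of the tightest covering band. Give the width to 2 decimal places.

55.81°

Sort the longitudes: -179.20°, -148.89°, -134.58°, -133.30°, +170.89°, +172.75°, +176.21°, +177.00°.
Eastward gaps between consecutive values (wrapping around): 30.31°, 14.31°, 1.28°, 304.19°, 1.86°, 3.46°, 0.79°, 3.80°.
Largest gap = 304.19° ⇒ minimal covering band is its complement: 360° − 304.19° = 55.81°.
Band runs from +170.89° eastward to -133.30°, crossing the antimeridian.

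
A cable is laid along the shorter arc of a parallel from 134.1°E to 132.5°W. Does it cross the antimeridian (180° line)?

Naïve |-132.5 − 134.1| = 266.6° > 180°, so the shorter arc goes the other way round — across 180°.
Signed shortest Δλ = ((-132.5 − 134.1 + 180) mod 360) − 180 = 93.4°.
Going east by 93.4° from +134.1° passes through 180° before reaching -132.5°.

Yes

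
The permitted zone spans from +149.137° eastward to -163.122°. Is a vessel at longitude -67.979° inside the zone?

No

Band width going east from +149.137° to -163.122°: ((-163.122 − 149.137) mod 360) = 47.741°.
Offset of -67.979° east of the west edge: ((-67.979 − 149.137) mod 360) = 142.884°.
142.884° > 47.741° ⇒ outside.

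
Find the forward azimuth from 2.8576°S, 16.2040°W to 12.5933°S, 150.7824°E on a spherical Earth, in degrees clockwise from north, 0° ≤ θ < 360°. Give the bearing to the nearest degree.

140°

Δλ = 150.7824 − -16.2040 = 166.9864°.
θ = atan2( sin Δλ · cos φ₂ , cos φ₁ · sin φ₂ − sin φ₁ · cos φ₂ · cos Δλ )
  = atan2(0.21976, -0.26516) = 140.348° → normalised to [0°, 360°): 140.348°.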